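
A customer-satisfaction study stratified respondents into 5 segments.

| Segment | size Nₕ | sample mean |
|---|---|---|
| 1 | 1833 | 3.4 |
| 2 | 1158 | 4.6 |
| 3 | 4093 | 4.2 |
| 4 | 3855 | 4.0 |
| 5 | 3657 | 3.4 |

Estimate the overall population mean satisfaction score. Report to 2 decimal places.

N = 1833 + 1158 + 4093 + 3855 + 3657 = 14596.
The stratified mean weights each stratum mean by its population share Nₕ/N.
Σ Nₕx̄ₕ = 1833·3.4 + 1158·4.6 + 4093·4.2 + 3855·4.0 + 3657·3.4 = 6232.2 + 5326.8 + 17190.6 + 15420 + 12433.8 = 56603.4.
Divide by N: 56603.4 / 14596 = 3.8780... → 3.88.

3.88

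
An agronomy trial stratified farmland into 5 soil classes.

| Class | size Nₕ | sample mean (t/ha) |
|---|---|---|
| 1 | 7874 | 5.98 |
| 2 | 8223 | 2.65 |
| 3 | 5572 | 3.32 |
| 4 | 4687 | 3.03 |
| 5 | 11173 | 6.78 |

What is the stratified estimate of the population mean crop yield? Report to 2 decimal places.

x̄_st = (Σ Nₕx̄ₕ) / (Σ Nₕ) = (7874·5.98 + 8223·2.65 + 5572·3.32 + 4687·3.03 + 11173·6.78) / 37529
= 177331.06 / 37529 = 4.7252... → 4.73.

4.73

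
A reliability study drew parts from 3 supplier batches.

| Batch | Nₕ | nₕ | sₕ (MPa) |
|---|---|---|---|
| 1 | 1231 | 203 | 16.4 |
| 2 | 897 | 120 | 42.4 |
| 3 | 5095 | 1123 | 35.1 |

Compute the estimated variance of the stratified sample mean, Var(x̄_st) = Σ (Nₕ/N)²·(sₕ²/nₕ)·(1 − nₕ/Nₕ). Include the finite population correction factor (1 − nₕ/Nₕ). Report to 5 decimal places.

0.65783

N = 7223; Wₕ = Nₕ/N.
batch 1: (1231/7223)²·16.4²/203·(1 − 203/1231) = 0.03213717
batch 2: (897/7223)²·42.4²/120·(1 − 120/897) = 0.20013761
batch 3: (5095/7223)²·35.1²/1123·(1 − 1123/5095) = 0.42555204
Sum = 0.65782681 → 0.65783.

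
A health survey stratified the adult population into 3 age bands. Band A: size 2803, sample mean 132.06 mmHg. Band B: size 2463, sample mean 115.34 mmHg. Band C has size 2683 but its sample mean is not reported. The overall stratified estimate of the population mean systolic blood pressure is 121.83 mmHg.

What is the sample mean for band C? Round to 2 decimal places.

N = 2803 + 2463 + 2683 = 7949.
Overall total = μ·N = 121.83·7949 = 968426.67.
Subtract the known strata: 2803·132.06 + 2463·115.34 = 654246.6.
Remaining total for band C: 968426.67 − 654246.6 = 314180.07.
Divide by its size: 314180.07 / 2683 = 117.1003... → 117.10.

117.10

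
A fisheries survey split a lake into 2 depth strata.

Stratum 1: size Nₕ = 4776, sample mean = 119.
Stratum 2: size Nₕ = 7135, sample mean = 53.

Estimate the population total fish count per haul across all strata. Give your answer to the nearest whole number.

1: 4776·119 = 568344
2: 7135·53 = 378155
τ̂ = Σ Nₕx̄ₕ = 946499.

946499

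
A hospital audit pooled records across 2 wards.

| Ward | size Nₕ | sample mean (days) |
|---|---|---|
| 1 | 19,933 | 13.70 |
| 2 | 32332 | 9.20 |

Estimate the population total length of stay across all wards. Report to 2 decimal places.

570536.50

1: 19933·13.70 = 273082.1
2: 32332·9.20 = 297454.4
τ̂ = Σ Nₕx̄ₕ = 570536.50.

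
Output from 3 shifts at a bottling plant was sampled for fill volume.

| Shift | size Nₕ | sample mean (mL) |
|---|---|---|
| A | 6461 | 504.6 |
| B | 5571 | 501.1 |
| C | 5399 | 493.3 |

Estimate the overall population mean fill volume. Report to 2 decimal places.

x̄_st = (Σ Nₕx̄ₕ) / (Σ Nₕ) = (6461·504.6 + 5571·501.1 + 5399·493.3) / 17431
= 8715175.4 / 17431 = 499.9814... → 499.98.

499.98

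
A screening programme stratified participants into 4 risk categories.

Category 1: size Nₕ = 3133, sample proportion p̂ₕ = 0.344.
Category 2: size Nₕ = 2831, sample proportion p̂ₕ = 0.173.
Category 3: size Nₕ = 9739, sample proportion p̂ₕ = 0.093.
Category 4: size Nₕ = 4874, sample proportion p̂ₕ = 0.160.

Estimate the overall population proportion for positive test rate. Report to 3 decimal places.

0.158

Wₕ = Nₕ/N with N = 20577: 0.1523, 0.1376, 0.4733, 0.2369.
p̂_st = 0.1523·0.344 + 0.1376·0.173 + 0.4733·0.093 + 0.2369·0.160 ≈ 0.15809... → 0.158.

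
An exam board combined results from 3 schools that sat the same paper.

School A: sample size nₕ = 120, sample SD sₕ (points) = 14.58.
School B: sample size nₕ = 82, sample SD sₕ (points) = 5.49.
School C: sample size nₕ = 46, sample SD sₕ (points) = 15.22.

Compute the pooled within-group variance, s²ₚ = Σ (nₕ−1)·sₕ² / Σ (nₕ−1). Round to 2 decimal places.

A: (120−1)·14.58² = 119·212.5764 = 25296.5916
B: (82−1)·5.49² = 81·30.1401 = 2441.3481
C: (46−1)·15.22² = 45·231.6484 = 10424.178
Numerator = 38162.1177; denominator = Σ(nₕ−1) = 245.
s²ₚ = 38162.1177/245 = 155.7637... → 155.76.

155.76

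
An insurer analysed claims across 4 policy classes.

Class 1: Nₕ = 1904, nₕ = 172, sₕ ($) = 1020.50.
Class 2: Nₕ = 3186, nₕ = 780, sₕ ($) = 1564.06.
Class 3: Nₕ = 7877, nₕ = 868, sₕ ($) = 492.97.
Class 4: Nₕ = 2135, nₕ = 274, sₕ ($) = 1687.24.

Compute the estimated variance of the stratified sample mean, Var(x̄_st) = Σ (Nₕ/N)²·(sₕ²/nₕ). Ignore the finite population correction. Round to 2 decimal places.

N = 15102; Wₕ = Nₕ/N.
class 1: (1904/15102)²·1020.50²/172 = 96.24153
class 2: (3186/15102)²·1564.06²/780 = 139.58374
class 3: (7877/15102)²·492.97²/868 = 76.16826
class 4: (2135/15102)²·1687.24²/274 = 207.64907
Sum = 519.64260 → 519.64.

519.64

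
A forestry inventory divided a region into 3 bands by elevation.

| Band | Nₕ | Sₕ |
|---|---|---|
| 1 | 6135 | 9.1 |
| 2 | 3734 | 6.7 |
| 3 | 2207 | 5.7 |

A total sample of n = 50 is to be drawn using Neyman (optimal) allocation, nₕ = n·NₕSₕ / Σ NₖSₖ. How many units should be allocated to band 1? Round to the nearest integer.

30

1: NₕSₕ = 6135·9.1 = 55828.5
2: NₕSₕ = 3734·6.7 = 25017.8
3: NₕSₕ = 2207·5.7 = 12579.9
Σ NₕSₕ = 93426.2.
n_1 = 50·55828.5/93426.2 = 29.878... → 30.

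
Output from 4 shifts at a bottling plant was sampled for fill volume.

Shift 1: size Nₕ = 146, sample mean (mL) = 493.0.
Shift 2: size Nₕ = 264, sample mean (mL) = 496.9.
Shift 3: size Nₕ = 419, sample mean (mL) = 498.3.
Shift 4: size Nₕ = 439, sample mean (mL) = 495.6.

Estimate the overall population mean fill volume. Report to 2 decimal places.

N = 1268; weights Wₕ = Nₕ/N = (0.1151, 0.2082, 0.3304, 0.3462).
x̄_st = Σ Wₕ·x̄ₕ = 0.1151·493.0 + 0.2082·496.9 + 0.3304·498.3 + 0.3462·495.6 ≈ 496.4635...
→ 496.46.

496.46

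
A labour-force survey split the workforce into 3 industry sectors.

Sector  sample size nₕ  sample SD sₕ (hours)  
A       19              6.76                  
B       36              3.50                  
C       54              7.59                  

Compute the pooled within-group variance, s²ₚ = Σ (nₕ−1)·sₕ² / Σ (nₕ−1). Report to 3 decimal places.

A: (19−1)·6.76² = 18·45.6976 = 822.5568
B: (36−1)·3.50² = 35·12.25 = 428.75
C: (54−1)·7.59² = 53·57.6081 = 3053.2293
Numerator = 4304.5361; denominator = Σ(nₕ−1) = 106.
s²ₚ = 4304.5361/106 = 40.60883... → 40.609.

40.609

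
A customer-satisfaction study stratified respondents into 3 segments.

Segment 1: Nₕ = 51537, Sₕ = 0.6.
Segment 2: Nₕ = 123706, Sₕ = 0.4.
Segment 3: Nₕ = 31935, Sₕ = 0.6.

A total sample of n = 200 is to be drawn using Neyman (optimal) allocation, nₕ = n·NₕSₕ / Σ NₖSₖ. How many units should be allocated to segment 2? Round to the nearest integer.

1: NₕSₕ = 51537·0.6 = 30922.2
2: NₕSₕ = 123706·0.4 = 49482.4
3: NₕSₕ = 31935·0.6 = 19161
Σ NₕSₕ = 99565.6.
n_2 = 200·49482.4/99565.6 = 99.397... → 99.

99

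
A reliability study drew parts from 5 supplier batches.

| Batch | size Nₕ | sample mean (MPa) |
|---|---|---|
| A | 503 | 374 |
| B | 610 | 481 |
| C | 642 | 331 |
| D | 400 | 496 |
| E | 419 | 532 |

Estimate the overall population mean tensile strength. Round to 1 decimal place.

433.3

N = 503 + 610 + 642 + 400 + 419 = 2574.
The stratified mean weights each stratum mean by its population share Nₕ/N.
Σ Nₕx̄ₕ = 503·374 + 610·481 + 642·331 + 400·496 + 419·532 = 188122 + 293410 + 212502 + 198400 + 222908 = 1115342.
Divide by N: 1115342 / 2574 = 433.311... → 433.3.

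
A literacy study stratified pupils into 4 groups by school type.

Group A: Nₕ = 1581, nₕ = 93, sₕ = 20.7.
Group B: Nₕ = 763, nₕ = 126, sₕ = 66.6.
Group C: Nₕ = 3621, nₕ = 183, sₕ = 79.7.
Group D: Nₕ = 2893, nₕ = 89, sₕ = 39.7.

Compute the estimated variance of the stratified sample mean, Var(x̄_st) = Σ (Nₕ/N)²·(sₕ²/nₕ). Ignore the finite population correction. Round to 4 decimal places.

N = 8858. Term for each stratum: Wₕ²sₕ²/nₕ.
Var(x̄_st) = 0.1467743 + 0.2611895 + 5.8003106 + 1.8889329 = 8.0972073 → 8.0972.

8.0972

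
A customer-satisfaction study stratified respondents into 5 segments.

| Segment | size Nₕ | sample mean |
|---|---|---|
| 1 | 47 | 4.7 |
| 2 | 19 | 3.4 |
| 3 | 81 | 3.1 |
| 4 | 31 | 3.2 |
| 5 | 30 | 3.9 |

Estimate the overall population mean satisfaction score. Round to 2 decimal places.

3.62

x̄_st = (Σ Nₕx̄ₕ) / (Σ Nₕ) = (47·4.7 + 19·3.4 + 81·3.1 + 31·3.2 + 30·3.9) / 208
= 752.8 / 208 = 3.6192... → 3.62.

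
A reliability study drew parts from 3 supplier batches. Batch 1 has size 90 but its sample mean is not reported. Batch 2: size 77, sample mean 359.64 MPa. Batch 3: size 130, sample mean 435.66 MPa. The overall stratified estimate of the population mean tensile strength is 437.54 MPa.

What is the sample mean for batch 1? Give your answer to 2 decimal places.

N = 90 + 77 + 130 = 297.
Overall total = μ·N = 437.54·297 = 129949.38.
Subtract the known strata: 77·359.64 + 130·435.66 = 84328.08.
Remaining total for batch 1: 129949.38 − 84328.08 = 45621.3.
Divide by its size: 45621.3 / 90 = 506.9033... → 506.90.

506.90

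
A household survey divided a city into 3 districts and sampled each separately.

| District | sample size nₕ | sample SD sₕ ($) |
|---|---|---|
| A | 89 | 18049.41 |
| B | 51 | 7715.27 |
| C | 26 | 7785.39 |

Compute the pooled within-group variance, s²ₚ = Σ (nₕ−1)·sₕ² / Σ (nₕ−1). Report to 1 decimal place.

203437562.7

A: (89−1)·18049.41² = 88·325781201.3481 = 28668745718.6328
B: (51−1)·7715.27² = 50·59525391.1729 = 2976269558.645
C: (26−1)·7785.39² = 25·60612297.4521 = 1515307436.3025
Numerator = 33160322713.5803; denominator = Σ(nₕ−1) = 163.
s²ₚ = 33160322713.5803/163 = 203437562.660... → 203437562.7.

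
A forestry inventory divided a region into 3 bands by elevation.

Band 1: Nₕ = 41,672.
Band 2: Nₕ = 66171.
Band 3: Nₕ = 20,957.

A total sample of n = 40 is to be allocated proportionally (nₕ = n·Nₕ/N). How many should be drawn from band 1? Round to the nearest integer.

Share of band 1 = 41672/128800 = 0.32354.
Allocate 40 × 0.32354 = 12.942... → 13.

13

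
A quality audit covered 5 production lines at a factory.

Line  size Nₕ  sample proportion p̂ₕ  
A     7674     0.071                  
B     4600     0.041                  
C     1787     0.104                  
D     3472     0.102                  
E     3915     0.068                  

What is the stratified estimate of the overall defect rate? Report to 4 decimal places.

N = 7674 + 4600 + 1787 + 3472 + 3915 = 21448.
Overall proportion = Σ (Nₕ/N)·p̂ₕ.
Σ Nₕp̂ₕ = 544.854 + 188.6 + 185.848 + 354.144 + 266.22 = 1539.666.
1539.666 / 21448 = 0.071786... → 0.0718.

0.0718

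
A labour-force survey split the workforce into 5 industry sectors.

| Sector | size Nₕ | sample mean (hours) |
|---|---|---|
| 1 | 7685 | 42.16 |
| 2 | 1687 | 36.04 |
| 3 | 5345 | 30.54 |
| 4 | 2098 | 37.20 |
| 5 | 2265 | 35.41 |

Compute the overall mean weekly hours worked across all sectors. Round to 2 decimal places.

37.02

N = 7685 + 1687 + 5345 + 2098 + 2265 = 19080.
The stratified mean weights each stratum mean by its population share Nₕ/N.
Σ Nₕx̄ₕ = 7685·42.16 + 1687·36.04 + 5345·30.54 + 2098·37.20 + 2265·35.41 = 323999.6 + 60799.48 + 163236.3 + 78045.6 + 80203.65 = 706284.63.
Divide by N: 706284.63 / 19080 = 37.0170... → 37.02.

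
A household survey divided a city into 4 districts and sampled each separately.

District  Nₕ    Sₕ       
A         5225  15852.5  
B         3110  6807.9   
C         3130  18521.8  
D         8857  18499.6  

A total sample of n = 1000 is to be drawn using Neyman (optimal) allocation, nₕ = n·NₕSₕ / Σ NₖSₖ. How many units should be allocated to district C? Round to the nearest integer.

Σ NₕSₕ = 5225·15852.5 + 3110·6807.9 + 3130·18521.8 + 8857·18499.6 = 325826072.7.
Share for C: 57973234/325826072.7 = 0.17793.
n_C = 1000 × 0.17793 = 177.927... → 178.

178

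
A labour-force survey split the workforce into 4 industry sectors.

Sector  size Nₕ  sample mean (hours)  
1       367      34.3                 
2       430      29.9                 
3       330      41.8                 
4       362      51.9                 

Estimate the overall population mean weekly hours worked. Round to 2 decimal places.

x̄_st = (Σ Nₕx̄ₕ) / (Σ Nₕ) = (367·34.3 + 430·29.9 + 330·41.8 + 362·51.9) / 1489
= 58026.9 / 1489 = 38.9704... → 38.97.

38.97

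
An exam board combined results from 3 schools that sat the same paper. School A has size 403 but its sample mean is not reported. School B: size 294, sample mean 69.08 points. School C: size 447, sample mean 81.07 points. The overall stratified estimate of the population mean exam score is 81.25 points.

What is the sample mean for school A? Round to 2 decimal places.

90.33

Σ Nₕx̄ₕ = N·μ, so 403·x̄_A = 1144·81.25 − (294·69.08 + 447·81.07).
= 92950 − 56547.81 = 36402.19.
x̄_A = 36402.19 / 403 = 90.3280... → 90.33.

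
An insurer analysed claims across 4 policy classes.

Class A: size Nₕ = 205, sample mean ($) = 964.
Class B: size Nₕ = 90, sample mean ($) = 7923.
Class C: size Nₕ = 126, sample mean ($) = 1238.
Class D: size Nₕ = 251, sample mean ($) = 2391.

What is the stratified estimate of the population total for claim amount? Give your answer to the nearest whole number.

A: 205·964 = 197620
B: 90·7923 = 713070
C: 126·1238 = 155988
D: 251·2391 = 600141
τ̂ = Σ Nₕx̄ₕ = 1666819.

1666819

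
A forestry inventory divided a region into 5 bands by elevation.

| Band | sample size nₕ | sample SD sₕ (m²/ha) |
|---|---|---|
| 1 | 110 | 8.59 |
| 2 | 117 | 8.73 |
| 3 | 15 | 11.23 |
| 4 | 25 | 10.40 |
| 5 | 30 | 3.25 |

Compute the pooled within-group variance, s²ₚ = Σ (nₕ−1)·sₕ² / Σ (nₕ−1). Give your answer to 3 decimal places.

73.806

1: (110−1)·8.59² = 109·73.7881 = 8042.9029
2: (117−1)·8.73² = 116·76.2129 = 8840.6964
3: (15−1)·11.23² = 14·126.1129 = 1765.5806
4: (25−1)·10.40² = 24·108.16 = 2595.84
5: (30−1)·3.25² = 29·10.5625 = 306.3125
Numerator = 21551.3324; denominator = Σ(nₕ−1) = 292.
s²ₚ = 21551.3324/292 = 73.80593... → 73.806.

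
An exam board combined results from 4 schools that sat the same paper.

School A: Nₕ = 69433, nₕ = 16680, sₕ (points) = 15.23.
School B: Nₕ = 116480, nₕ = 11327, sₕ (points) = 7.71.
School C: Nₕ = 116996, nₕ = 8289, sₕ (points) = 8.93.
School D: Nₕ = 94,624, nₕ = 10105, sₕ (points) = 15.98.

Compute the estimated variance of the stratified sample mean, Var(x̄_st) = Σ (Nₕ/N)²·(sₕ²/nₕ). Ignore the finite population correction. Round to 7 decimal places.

N = 397533; Wₕ = Nₕ/N.
school A: (69433/397533)²·15.23²/16680 = 0.0004242182
school B: (116480/397533)²·7.71²/11327 = 0.0004505575
school C: (116996/397533)²·8.93²/8289 = 0.0008332905
school D: (94624/397533)²·15.98²/10105 = 0.0014317707
Sum = 0.0031398368 → 0.0031398.

0.0031398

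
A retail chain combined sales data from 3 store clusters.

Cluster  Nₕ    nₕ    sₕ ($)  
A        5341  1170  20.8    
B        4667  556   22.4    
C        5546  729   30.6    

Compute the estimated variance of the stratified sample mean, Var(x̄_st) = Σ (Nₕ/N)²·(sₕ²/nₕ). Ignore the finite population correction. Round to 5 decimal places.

N = 15554. Term for each stratum: Wₕ²sₕ²/nₕ.
Var(x̄_st) = 0.04360153 + 0.08124800 + 0.16330176 = 0.28815129 → 0.28815.

0.28815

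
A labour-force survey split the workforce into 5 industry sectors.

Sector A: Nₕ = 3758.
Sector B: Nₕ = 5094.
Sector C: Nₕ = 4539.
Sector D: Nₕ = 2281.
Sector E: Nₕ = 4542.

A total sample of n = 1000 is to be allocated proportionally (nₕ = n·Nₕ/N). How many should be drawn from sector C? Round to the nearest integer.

225

N = 3758 + 5094 + 4539 + 2281 + 4542 = 20214.
n_C = 1000·4539/20214 = 224.547... → 225.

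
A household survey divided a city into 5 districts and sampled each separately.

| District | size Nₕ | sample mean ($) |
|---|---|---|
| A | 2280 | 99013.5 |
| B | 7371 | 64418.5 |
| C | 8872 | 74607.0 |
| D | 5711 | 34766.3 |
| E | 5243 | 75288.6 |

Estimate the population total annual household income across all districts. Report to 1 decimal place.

A: 2280·99013.5 = 225750780
B: 7371·64418.5 = 474828763.5
C: 8872·74607.0 = 661913304
D: 5711·34766.3 = 198550339.3
E: 5243·75288.6 = 394738129.8
τ̂ = Σ Nₕx̄ₕ = 1955781316.6.

1955781316.6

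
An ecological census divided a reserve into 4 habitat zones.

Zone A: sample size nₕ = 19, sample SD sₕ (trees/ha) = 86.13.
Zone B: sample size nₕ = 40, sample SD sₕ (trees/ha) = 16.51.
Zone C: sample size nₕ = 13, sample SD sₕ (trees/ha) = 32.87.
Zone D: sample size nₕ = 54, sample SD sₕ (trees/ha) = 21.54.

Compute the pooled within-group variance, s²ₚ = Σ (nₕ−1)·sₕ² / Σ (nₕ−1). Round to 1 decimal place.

A: (19−1)·86.13² = 18·7418.3769 = 133530.7842
B: (40−1)·16.51² = 39·272.5801 = 10630.6239
C: (13−1)·32.87² = 12·1080.4369 = 12965.2428
D: (54−1)·21.54² = 53·463.9716 = 24590.4948
Numerator = 181717.1457; denominator = Σ(nₕ−1) = 122.
s²ₚ = 181717.1457/122 = 1489.485... → 1489.5.

1489.5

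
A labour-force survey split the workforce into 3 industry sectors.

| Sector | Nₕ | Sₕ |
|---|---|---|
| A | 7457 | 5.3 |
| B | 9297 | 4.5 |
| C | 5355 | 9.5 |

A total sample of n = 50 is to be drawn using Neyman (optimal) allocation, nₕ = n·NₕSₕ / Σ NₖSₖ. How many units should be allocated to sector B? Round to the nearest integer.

Σ NₕSₕ = 7457·5.3 + 9297·4.5 + 5355·9.5 = 132231.1.
Share for B: 41836.5/132231.1 = 0.31639.
n_B = 50 × 0.31639 = 15.819... → 16.

16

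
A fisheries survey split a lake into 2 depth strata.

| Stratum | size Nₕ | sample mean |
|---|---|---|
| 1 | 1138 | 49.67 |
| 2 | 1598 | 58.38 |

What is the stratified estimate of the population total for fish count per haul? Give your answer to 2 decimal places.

149815.70

1: 1138·49.67 = 56524.46
2: 1598·58.38 = 93291.24
τ̂ = Σ Nₕx̄ₕ = 149815.70.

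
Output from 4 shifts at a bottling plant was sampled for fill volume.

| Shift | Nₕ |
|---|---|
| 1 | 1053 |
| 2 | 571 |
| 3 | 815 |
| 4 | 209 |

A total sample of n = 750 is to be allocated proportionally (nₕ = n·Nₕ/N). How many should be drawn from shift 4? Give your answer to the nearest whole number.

N = 1053 + 571 + 815 + 209 = 2648.
n_4 = 750·209/2648 = 59.196... → 59.

59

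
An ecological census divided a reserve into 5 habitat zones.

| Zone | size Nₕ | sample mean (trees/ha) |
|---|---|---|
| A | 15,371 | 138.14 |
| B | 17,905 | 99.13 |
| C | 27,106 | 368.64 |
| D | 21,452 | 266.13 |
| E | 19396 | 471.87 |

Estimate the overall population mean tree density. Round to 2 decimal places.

284.03

N = 15371 + 17905 + 27106 + 21452 + 19396 = 101230.
Weight each subgroup mean by Nₕ/N and sum.
Σ Nₕx̄ₕ = 15371·138.14 + 17905·99.13 + 27106·368.64 + 21452·266.13 + 19396·471.87 = 2123349.94 + 1774922.65 + 9992355.84 + 5709020.76 + 9152390.52 = 28752039.71.
Divide by N: 28752039.71 / 101230 = 284.0269... → 284.03.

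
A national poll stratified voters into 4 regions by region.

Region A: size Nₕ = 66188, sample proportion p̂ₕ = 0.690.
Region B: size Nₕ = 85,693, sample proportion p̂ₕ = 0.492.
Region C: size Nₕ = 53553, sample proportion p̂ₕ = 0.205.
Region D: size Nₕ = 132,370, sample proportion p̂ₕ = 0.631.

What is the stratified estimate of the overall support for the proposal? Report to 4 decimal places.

Wₕ = Nₕ/N with N = 337804: 0.1959, 0.2537, 0.1585, 0.3919.
p̂_st = 0.1959·0.690 + 0.2537·0.492 + 0.1585·0.205 + 0.3919·0.631 ≈ 0.539764... → 0.5398.

0.5398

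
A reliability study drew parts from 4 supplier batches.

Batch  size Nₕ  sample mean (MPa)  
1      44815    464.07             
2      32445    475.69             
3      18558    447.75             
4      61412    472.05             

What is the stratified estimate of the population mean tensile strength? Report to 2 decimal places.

x̄_st = (Σ Nₕx̄ₕ) / (Σ Nₕ) = (44815·464.07 + 32445·475.69 + 18558·447.75 + 61412·472.05) / 157230
= 73529938.2 / 157230 = 467.6585... → 467.66.

467.66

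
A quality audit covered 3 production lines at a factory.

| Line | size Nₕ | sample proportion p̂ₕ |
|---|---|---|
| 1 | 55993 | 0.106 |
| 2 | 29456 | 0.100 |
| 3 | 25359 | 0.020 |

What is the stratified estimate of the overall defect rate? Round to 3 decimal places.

0.085

N = 55993 + 29456 + 25359 = 110808.
Overall proportion = Σ (Nₕ/N)·p̂ₕ.
Σ Nₕp̂ₕ = 5935.258 + 2945.6 + 507.18 = 9388.038.
9388.038 / 110808 = 0.08472... → 0.085.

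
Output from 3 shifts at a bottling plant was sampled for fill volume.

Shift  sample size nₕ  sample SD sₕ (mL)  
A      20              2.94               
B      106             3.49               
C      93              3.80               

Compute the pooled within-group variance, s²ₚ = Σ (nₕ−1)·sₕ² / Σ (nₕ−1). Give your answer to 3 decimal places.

12.832

A: (20−1)·2.94² = 19·8.6436 = 164.2284
B: (106−1)·3.49² = 105·12.1801 = 1278.9105
C: (93−1)·3.80² = 92·14.44 = 1328.48
Numerator = 2771.6189; denominator = Σ(nₕ−1) = 216.
s²ₚ = 2771.6189/216 = 12.83157... → 12.832.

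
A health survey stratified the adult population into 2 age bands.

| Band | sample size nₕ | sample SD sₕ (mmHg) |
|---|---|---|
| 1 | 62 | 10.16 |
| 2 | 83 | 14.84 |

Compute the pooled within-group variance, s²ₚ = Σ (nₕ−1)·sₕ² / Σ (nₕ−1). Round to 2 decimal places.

Degrees of freedom: 61 + 82 = 143.
Σ(nₕ−1)sₕ² = 61·103.2256 + 82·220.2256 = 24355.2608.
s²ₚ = 24355.2608 / 143 = 170.3165... → 170.32.

170.32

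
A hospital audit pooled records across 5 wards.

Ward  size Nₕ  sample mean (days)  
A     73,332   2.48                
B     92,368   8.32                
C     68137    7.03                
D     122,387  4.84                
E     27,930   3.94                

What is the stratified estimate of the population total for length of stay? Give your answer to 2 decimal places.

2131765.51

Population total = Σ Nₕ·x̄ₕ (each stratum's size times its mean).
73332·2.48 + 92368·8.32 + 68137·7.03 + 122387·4.84 + 27930·3.94 = 181863.36 + 768501.76 + 479003.11 + 592353.08 + 110044.2 = 2131765.51.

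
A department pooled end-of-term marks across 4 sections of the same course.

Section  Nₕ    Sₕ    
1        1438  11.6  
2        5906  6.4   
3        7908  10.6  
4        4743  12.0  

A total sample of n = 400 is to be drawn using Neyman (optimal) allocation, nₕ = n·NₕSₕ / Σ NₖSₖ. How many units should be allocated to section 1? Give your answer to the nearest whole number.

34

Σ NₕSₕ = 1438·11.6 + 5906·6.4 + 7908·10.6 + 4743·12.0 = 195220.
Share for 1: 16680.8/195220 = 0.08545.
n_1 = 400 × 0.08545 = 34.178... → 34.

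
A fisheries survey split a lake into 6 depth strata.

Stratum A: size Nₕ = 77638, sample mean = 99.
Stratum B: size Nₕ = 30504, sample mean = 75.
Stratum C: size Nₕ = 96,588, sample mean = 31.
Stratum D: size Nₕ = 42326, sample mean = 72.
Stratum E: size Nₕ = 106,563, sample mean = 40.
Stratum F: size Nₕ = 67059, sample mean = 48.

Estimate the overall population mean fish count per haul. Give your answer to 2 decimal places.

N = 420678; weights Wₕ = Nₕ/N = (0.1846, 0.0725, 0.2296, 0.1006, 0.2533, 0.1594).
x̄_st = Σ Wₕ·x̄ₕ = 0.1846·99 + 0.0725·75 + 0.2296·31 + 0.1006·72 + 0.2533·40 + 0.1594·48 ≈ 55.8551...
→ 55.86.

55.86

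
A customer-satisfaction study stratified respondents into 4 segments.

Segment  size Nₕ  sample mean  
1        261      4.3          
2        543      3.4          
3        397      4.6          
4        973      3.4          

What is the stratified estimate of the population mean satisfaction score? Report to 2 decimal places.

3.73

N = 261 + 543 + 397 + 973 = 2174.
The stratified mean weights each stratum mean by its population share Nₕ/N.
Σ Nₕx̄ₕ = 261·4.3 + 543·3.4 + 397·4.6 + 973·3.4 = 1122.3 + 1846.2 + 1826.2 + 3308.2 = 8102.9.
Divide by N: 8102.9 / 2174 = 3.7272... → 3.73.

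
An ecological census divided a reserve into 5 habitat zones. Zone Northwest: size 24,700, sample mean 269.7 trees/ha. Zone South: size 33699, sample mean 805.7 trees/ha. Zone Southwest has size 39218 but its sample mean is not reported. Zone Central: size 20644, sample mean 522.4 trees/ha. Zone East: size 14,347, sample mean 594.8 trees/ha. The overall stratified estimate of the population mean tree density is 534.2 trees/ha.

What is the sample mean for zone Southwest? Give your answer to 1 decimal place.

451.5

N = 24700 + 33699 + 39218 + 20644 + 14347 = 132608.
Overall total = μ·N = 534.2·132608 = 70839193.6.
Subtract the known strata: 24700·269.7 + 33699·805.7 + 20644·522.4 + 14347·594.8 = 53130895.5.
Remaining total for zone Southwest: 70839193.6 − 53130895.5 = 17708298.1.
Divide by its size: 17708298.1 / 39218 = 451.535... → 451.5.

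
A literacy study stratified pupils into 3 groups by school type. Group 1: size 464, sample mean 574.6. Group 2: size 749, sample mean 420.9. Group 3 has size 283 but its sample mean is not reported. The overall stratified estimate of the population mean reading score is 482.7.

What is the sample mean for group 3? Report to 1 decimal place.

495.6

Σ Nₕx̄ₕ = N·μ, so 283·x̄_3 = 1496·482.7 − (464·574.6 + 749·420.9).
= 722119.2 − 581868.5 = 140250.7.
x̄_3 = 140250.7 / 283 = 495.586... → 495.6.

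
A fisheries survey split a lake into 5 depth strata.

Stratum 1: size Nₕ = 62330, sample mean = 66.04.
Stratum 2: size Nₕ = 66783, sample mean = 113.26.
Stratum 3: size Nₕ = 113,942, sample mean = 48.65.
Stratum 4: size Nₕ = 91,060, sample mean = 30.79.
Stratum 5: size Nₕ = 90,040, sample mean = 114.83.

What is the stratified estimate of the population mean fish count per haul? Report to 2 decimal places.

71.59

x̄_st = (Σ Nₕx̄ₕ) / (Σ Nₕ) = (62330·66.04 + 66783·113.26 + 113942·48.65 + 91060·30.79 + 90040·114.83) / 424155
= 30366424.68 / 424155 = 71.5928... → 71.59.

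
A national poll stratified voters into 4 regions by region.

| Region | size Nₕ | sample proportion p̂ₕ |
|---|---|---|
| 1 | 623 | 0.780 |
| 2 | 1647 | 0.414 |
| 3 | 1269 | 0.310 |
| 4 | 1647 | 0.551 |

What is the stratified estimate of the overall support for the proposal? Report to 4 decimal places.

0.4760

Wₕ = Nₕ/N with N = 5186: 0.1201, 0.3176, 0.2447, 0.3176.
p̂_st = 0.1201·0.780 + 0.3176·0.414 + 0.2447·0.310 + 0.3176·0.551 ≈ 0.476029... → 0.4760.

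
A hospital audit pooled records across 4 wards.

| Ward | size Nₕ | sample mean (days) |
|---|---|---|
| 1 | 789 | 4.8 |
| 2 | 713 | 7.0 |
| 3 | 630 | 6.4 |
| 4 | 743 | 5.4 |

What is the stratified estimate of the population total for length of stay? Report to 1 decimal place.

16822.4

Population total = Σ Nₕ·x̄ₕ (each stratum's size times its mean).
789·4.8 + 713·7.0 + 630·6.4 + 743·5.4 = 3787.2 + 4991 + 4032 + 4012.2 = 16822.4.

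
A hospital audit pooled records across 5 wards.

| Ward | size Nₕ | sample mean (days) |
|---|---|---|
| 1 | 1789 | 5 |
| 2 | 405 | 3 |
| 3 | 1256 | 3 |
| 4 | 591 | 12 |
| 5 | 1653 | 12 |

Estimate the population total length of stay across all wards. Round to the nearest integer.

1: 1789·5 = 8945
2: 405·3 = 1215
3: 1256·3 = 3768
4: 591·12 = 7092
5: 1653·12 = 19836
τ̂ = Σ Nₕx̄ₕ = 40856.

40856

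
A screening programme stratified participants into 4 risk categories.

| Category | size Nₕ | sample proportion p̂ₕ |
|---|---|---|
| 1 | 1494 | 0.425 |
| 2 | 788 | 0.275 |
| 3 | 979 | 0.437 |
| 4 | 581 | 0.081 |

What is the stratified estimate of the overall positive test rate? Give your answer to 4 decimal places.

0.3453

N = 1494 + 788 + 979 + 581 = 3842.
Overall proportion = Σ (Nₕ/N)·p̂ₕ.
Σ Nₕp̂ₕ = 634.95 + 216.7 + 427.823 + 47.061 = 1326.534.
1326.534 / 3842 = 0.345272... → 0.3453.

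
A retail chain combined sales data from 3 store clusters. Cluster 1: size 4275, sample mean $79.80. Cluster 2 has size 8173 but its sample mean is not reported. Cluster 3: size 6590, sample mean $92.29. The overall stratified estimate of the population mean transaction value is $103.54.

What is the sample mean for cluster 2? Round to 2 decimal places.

Σ Nₕx̄ₕ = N·μ, so 8173·x̄_2 = 19038·103.54 − (4275·79.80 + 6590·92.29).
= 1971194.52 − 949336.1 = 1021858.42.
x̄_2 = 1021858.42 / 8173 = 125.0286... → 125.03.

125.03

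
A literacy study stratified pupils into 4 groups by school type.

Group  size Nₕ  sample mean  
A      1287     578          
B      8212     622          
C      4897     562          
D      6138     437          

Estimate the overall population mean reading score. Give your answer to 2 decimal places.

549.63

N = 20534; weights Wₕ = Nₕ/N = (0.0627, 0.3999, 0.2385, 0.2989).
x̄_st = Σ Wₕ·x̄ₕ = 0.0627·578 + 0.3999·622 + 0.2385·562 + 0.2989·437 ≈ 549.6333...
→ 549.63.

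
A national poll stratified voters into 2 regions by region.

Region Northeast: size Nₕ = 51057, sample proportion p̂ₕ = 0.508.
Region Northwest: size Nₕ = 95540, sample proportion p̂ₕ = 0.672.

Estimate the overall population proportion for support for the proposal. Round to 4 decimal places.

N = 51057 + 95540 = 146597.
Overall proportion = Σ (Nₕ/N)·p̂ₕ.
Σ Nₕp̂ₕ = 25936.956 + 64202.88 = 90139.836.
90139.836 / 146597 = 0.614882... → 0.6149.

0.6149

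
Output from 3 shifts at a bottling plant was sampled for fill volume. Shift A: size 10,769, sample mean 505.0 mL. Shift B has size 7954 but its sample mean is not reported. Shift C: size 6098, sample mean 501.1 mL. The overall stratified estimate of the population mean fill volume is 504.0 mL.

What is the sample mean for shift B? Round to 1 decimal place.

Σ Nₕx̄ₕ = N·μ, so 7954·x̄_B = 24821·504.0 − (10769·505.0 + 6098·501.1).
= 12509784 − 8494052.8 = 4015731.2.
x̄_B = 4015731.2 / 7954 = 504.869... → 504.9.

504.9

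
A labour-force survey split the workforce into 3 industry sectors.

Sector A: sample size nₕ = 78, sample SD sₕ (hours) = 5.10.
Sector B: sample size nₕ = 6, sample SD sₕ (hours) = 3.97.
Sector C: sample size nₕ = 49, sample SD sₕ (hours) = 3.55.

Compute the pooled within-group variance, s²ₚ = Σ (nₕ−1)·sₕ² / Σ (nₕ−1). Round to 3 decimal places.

A: (78−1)·5.10² = 77·26.01 = 2002.77
B: (6−1)·3.97² = 5·15.7609 = 78.8045
C: (49−1)·3.55² = 48·12.6025 = 604.92
Numerator = 2686.4945; denominator = Σ(nₕ−1) = 130.
s²ₚ = 2686.4945/130 = 20.66534... → 20.665.

20.665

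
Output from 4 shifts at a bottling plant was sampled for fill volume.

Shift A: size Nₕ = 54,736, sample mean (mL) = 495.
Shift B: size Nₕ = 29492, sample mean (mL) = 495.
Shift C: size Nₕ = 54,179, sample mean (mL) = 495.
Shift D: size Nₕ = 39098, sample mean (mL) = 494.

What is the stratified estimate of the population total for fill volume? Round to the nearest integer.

Estimate total by summing Nₕ·x̄ₕ over strata.
54736·495 + 29492·495 + 54179·495 + 39098·494 = 27094320 + 14598540 + 26818605 + 19314412 = 87825877.

87825877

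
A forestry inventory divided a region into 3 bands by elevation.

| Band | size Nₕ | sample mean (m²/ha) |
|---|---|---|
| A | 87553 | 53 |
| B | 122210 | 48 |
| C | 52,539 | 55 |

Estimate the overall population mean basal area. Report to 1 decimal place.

x̄_st = (Σ Nₕx̄ₕ) / (Σ Nₕ) = (87553·53 + 122210·48 + 52539·55) / 262302
= 13396034 / 262302 = 51.071... → 51.1.

51.1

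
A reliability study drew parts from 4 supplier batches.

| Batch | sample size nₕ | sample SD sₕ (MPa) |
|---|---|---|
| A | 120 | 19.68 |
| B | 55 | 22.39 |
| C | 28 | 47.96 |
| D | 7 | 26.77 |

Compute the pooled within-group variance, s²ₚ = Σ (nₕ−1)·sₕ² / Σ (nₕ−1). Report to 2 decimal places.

677.50

Degrees of freedom: 119 + 54 + 27 + 6 = 206.
Σ(nₕ−1)sₕ² = 119·387.3024 + 54·501.3121 + 27·2300.1616 + 6·716.6329 = 139563.9996.
s²ₚ = 139563.9996 / 206 = 677.4951... → 677.50.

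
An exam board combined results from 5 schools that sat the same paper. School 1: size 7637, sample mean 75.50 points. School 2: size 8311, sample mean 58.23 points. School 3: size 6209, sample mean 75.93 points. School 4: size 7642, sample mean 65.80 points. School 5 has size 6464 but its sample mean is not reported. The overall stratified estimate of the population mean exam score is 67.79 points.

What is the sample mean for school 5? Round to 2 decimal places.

Σ Nₕx̄ₕ = N·μ, so 6464·x̄_5 = 36263·67.79 − (7637·75.50 + 8311·58.23 + 6209·75.93 + 7642·65.80).
= 2458268.77 − 2034836 = 423432.77.
x̄_5 = 423432.77 / 6464 = 65.5063... → 65.51.

65.51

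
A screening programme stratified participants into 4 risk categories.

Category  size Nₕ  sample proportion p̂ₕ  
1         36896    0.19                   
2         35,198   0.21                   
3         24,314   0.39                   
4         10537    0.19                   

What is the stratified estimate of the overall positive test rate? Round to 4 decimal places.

N = 36896 + 35198 + 24314 + 10537 = 106945.
Overall proportion = Σ (Nₕ/N)·p̂ₕ.
Σ Nₕp̂ₕ = 7010.24 + 7391.58 + 9482.46 + 2002.03 = 25886.31.
25886.31 / 106945 = 0.242053... → 0.2421.

0.2421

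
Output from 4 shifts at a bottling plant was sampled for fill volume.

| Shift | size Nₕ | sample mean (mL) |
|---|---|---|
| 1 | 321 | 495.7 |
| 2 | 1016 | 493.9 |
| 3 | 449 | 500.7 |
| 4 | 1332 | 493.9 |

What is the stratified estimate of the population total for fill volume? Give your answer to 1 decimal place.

1543611.2

Population total = Σ Nₕ·x̄ₕ (each stratum's size times its mean).
321·495.7 + 1016·493.9 + 449·500.7 + 1332·493.9 = 159119.7 + 501802.4 + 224814.3 + 657874.8 = 1543611.2.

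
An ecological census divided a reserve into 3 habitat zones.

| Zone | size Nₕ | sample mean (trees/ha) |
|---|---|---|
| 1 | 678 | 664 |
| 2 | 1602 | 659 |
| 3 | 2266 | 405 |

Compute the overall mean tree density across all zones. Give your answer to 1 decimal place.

533.1

x̄_st = (Σ Nₕx̄ₕ) / (Σ Nₕ) = (678·664 + 1602·659 + 2266·405) / 4546
= 2423640 / 4546 = 533.137... → 533.1.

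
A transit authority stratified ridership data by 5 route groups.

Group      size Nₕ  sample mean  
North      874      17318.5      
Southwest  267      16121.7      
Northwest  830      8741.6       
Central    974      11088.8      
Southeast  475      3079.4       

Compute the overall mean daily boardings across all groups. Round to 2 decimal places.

11391.70

N = 874 + 267 + 830 + 974 + 475 = 3420.
Weight each subgroup mean by Nₕ/N and sum.
Σ Nₕx̄ₕ = 874·17318.5 + 267·16121.7 + 830·8741.6 + 974·11088.8 + 475·3079.4 = 15136369 + 4304493.9 + 7255528 + 10800491.2 + 1462715 = 38959597.1.
Divide by N: 38959597.1 / 3420 = 11391.6951... → 11391.70.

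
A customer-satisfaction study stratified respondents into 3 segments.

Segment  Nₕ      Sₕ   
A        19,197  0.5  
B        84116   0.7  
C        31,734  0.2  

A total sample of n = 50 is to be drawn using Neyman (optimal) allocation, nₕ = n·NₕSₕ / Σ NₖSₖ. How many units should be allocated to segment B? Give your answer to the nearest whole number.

39

A: NₕSₕ = 19197·0.5 = 9598.5
B: NₕSₕ = 84116·0.7 = 58881.2
C: NₕSₕ = 31734·0.2 = 6346.8
Σ NₕSₕ = 74826.5.
n_B = 50·58881.2/74826.5 = 39.345... → 39.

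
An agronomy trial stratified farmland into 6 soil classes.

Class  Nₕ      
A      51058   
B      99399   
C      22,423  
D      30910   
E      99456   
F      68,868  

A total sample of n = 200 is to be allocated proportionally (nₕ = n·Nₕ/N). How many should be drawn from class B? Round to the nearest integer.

53

Share of class B = 99399/372114 = 0.26712.
Allocate 200 × 0.26712 = 53.424... → 53.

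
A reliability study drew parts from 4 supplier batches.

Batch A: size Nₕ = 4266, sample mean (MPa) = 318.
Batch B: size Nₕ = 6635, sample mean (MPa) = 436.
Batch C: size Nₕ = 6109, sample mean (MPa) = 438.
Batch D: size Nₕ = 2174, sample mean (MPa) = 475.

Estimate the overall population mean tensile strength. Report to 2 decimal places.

414.82

N = 4266 + 6635 + 6109 + 2174 = 19184.
Overall mean = Σ (Nₕ/N)·x̄ₕ — weight by population share, not a simple average.
Σ Nₕx̄ₕ = 4266·318 + 6635·436 + 6109·438 + 2174·475 = 1356588 + 2892860 + 2675742 + 1032650 = 7957840.
Divide by N: 7957840 / 19184 = 414.8165... → 414.82.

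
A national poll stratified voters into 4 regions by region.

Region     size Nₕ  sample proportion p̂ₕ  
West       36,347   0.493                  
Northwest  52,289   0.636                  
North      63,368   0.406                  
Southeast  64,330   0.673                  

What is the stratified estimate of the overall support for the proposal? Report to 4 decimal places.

N = 36347 + 52289 + 63368 + 64330 = 216334.
Overall proportion = Σ (Nₕ/N)·p̂ₕ.
Σ Nₕp̂ₕ = 17919.071 + 33255.804 + 25727.408 + 43294.09 = 120196.373.
120196.373 / 216334 = 0.555606... → 0.5556.

0.5556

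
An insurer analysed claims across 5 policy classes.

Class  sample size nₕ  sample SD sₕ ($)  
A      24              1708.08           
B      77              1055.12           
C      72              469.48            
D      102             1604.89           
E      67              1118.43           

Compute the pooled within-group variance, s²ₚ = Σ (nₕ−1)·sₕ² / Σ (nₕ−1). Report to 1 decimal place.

Degrees of freedom: 23 + 76 + 71 + 101 + 66 = 337.
Σ(nₕ−1)sₕ² = 23·2917537.2864 + 76·1113278.2144 + 71·220411.4704 + 101·2575671.9121 + 66·1250885.6649 = 510063033.2855.
s²ₚ = 510063033.2855 / 337 = 1513540.158... → 1513540.2.

1513540.2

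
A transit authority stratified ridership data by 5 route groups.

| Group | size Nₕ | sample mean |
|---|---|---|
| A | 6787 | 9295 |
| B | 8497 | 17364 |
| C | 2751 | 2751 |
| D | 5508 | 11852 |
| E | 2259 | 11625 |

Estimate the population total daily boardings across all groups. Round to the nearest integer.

Estimate total by summing Nₕ·x̄ₕ over strata.
6787·9295 + 8497·17364 + 2751·2751 + 5508·11852 + 2259·11625 = 63085165 + 147541908 + 7568001 + 65280816 + 26260875 = 309736765.

309736765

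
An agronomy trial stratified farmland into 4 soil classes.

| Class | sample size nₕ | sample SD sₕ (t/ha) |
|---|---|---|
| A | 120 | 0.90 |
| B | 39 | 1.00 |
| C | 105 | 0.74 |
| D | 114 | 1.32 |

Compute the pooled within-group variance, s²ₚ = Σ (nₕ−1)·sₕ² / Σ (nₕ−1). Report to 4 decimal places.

1.0381

Degrees of freedom: 119 + 38 + 104 + 113 = 374.
Σ(nₕ−1)sₕ² = 119·0.81 + 38·1 + 104·0.5476 + 113·1.7424 = 388.2316.
s²ₚ = 388.2316 / 374 = 1.038052... → 1.0381.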